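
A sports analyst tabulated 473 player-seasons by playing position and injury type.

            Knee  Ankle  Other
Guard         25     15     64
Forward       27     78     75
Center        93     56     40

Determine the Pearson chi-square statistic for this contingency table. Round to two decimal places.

Row totals: 104, 180, 189. Column totals: 145, 149, 179. Grand total N = 473.
Expected counts (row total × column total / N):
  Guard, Knee: 104×145/473 = 31.882
  Guard, Ankle: 104×149/473 = 32.761
  Guard, Other: 104×179/473 = 39.357
  Forward, Knee: 180×145/473 = 55.180
  Forward, Ankle: 180×149/473 = 56.702
  Forward, Other: 180×179/473 = 68.118
  Center, Knee: 189×145/473 = 57.939
  Center, Ankle: 189×149/473 = 59.537
  Center, Other: 189×179/473 = 71.524
Contributions (O − E)²/E:
  (25 − 31.882)²/31.882 = 1.4855
  (15 − 32.761)²/32.761 = 9.6289
  (64 − 39.357)²/39.357 = 15.4300
  (27 − 55.180)²/55.180 = 14.3913
  (78 − 56.702)²/56.702 = 7.9998
  (75 − 68.118)²/68.118 = 0.6953
  (93 − 57.939)²/57.939 = 21.2167
  (56 − 59.537)²/59.537 = 0.2101
  (40 − 71.524)²/71.524 = 13.8941
χ² = 1.4855 + 9.6289 + 15.4300 + 14.3913 + 7.9998 + 0.6953 + 21.2167 + 0.2101 + 13.8941 = 84.95

84.95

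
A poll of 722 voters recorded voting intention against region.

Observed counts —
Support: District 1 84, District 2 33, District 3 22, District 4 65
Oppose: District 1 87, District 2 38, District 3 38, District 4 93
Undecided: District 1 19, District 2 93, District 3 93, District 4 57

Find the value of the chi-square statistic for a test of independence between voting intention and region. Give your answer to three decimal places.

138.930

Row totals: 204, 256, 262. Column totals: 190, 164, 153, 215. Grand total N = 722.
Expected counts (row total × column total / N):
  Support, District 1: 204×190/722 = 53.6842
  Support, District 2: 204×164/722 = 46.3380
  Support, District 3: 204×153/722 = 43.2299
  Support, District 4: 204×215/722 = 60.7479
  Oppose, District 1: 256×190/722 = 67.3684
  Oppose, District 2: 256×164/722 = 58.1496
  Oppose, District 3: 256×153/722 = 54.2493
  Oppose, District 4: 256×215/722 = 76.2327
  Undecided, District 1: 262×190/722 = 68.9474
  Undecided, District 2: 262×164/722 = 59.5125
  Undecided, District 3: 262×153/722 = 55.5208
  Undecided, District 4: 262×215/722 = 78.0194
Contributions (O − E)²/E:
  (84 − 53.6842)²/53.6842 = 17.1195
  (33 − 46.3380)²/46.3380 = 3.8392
  (22 − 43.2299)²/43.2299 = 10.4259
  (65 − 60.7479)²/60.7479 = 0.2976
  (87 − 67.3684)²/67.3684 = 5.7208
  (38 − 58.1496)²/58.1496 = 6.9821
  (38 − 54.2493)²/54.2493 = 4.8672
  (93 − 76.2327)²/76.2327 = 3.6879
  (19 − 68.9474)²/68.9474 = 36.1833
  (93 − 59.5125)²/59.5125 = 18.8433
  (93 − 55.5208)²/55.5208 = 25.3003
  (57 − 78.0194)²/78.0194 = 5.6629
χ² = 17.1195 + 3.8392 + 10.4259 + 0.2976 + 5.7208 + 6.9821 + 4.8672 + 3.6879 + 36.1833 + 18.8433 + 25.3003 + 5.6629 = 138.930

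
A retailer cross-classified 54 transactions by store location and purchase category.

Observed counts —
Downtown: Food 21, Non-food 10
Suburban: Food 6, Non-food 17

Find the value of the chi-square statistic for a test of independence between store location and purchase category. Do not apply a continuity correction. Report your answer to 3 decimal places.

9.164

Row totals: 31, 23. Column totals: 27, 27. Grand total N = 54.
Expected counts (row total × column total / N):
  Downtown, Food: 31×27/54 = 15.5000
  Downtown, Non-food: 31×27/54 = 15.5000
  Suburban, Food: 23×27/54 = 11.5000
  Suburban, Non-food: 23×27/54 = 11.5000
Contributions (O − E)²/E:
  (21 − 15.5000)²/15.5000 = 1.9516
  (10 − 15.5000)²/15.5000 = 1.9516
  (6 − 11.5000)²/11.5000 = 2.6304
  (17 − 11.5000)²/11.5000 = 2.6304
χ² = 1.9516 + 1.9516 + 2.6304 + 2.6304 = 9.164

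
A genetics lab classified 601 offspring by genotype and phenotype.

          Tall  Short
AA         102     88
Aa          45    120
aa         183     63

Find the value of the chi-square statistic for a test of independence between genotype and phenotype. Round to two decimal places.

88.72

Row totals: 190, 165, 246. Column totals: 330, 271. Grand total N = 601.
Expected counts (row total × column total / N):
  AA, Tall: 190×330/601 = 104.326
  AA, Short: 190×271/601 = 85.674
  Aa, Tall: 165×330/601 = 90.599
  Aa, Short: 165×271/601 = 74.401
  aa, Tall: 246×330/601 = 135.075
  aa, Short: 246×271/601 = 110.925
Contributions (O − E)²/E:
  (102 − 104.326)²/104.326 = 0.0519
  (88 − 85.674)²/85.674 = 0.0631
  (45 − 90.599)²/90.599 = 22.9502
  (120 − 74.401)²/74.401 = 27.9468
  (183 − 135.075)²/135.075 = 17.0039
  (63 − 110.925)²/110.925 = 20.7059
χ² = 0.0519 + 0.0631 + 22.9502 + 27.9468 + 17.0039 + 20.7059 = 88.72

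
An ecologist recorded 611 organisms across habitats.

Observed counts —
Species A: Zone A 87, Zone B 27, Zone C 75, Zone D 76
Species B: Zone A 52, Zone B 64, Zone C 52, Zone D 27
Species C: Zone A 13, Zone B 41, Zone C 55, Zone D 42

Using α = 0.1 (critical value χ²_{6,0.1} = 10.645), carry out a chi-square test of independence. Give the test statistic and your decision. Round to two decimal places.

67.43; reject H₀

Row totals: 265, 195, 151. Column totals: 152, 132, 182, 145. Grand total N = 611.
Expected counts (row total × column total / N):
  Species A, Zone A: 265×152/611 = 65.925
  Species A, Zone B: 265×132/611 = 57.250
  Species A, Zone C: 265×182/611 = 78.936
  Species A, Zone D: 265×145/611 = 62.889
  Species B, Zone A: 195×152/611 = 48.511
  Species B, Zone B: 195×132/611 = 42.128
  Species B, Zone C: 195×182/611 = 58.085
  Species B, Zone D: 195×145/611 = 46.277
  Species C, Zone A: 151×152/611 = 37.565
  Species C, Zone B: 151×132/611 = 32.622
  Species C, Zone C: 151×182/611 = 44.979
  Species C, Zone D: 151×145/611 = 35.835
Contributions (O − E)²/E:
  (87 − 65.925)²/65.925 = 6.7373
  (27 − 57.250)²/57.250 = 15.9836
  (75 − 78.936)²/78.936 = 0.1963
  (76 − 62.889)²/62.889 = 2.7334
  (52 − 48.511)²/48.511 = 0.2509
  (64 − 42.128)²/42.128 = 11.3555
  (52 − 58.085)²/58.085 = 0.6375
  (27 − 46.277)²/46.277 = 8.0300
  (13 − 37.565)²/37.565 = 16.0639
  (41 − 32.622)²/32.622 = 2.1516
  (55 − 44.979)²/44.979 = 2.2326
  (42 − 35.835)²/35.835 = 1.0606
χ² = 6.7373 + 15.9836 + 0.1963 + 2.7334 + 0.2509 + 11.3555 + 0.6375 + 8.0300 + 16.0639 + 2.1516 + 2.2326 + 1.0606 = 67.43
df = (3−1)(4−1) = 6. Since 67.43 > 10.645, reject the null hypothesis of independence at α = 0.1.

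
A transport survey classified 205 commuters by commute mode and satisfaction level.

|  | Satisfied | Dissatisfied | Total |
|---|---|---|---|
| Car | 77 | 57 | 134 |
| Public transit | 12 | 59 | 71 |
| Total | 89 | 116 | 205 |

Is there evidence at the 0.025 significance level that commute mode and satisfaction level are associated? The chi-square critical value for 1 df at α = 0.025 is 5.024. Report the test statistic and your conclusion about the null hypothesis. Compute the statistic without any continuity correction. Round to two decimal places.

31.08; reject H₀

Grand total N = 205.
Expected counts (row total × column total / N):
  Car, Satisfied: 134×89/205 = 58.176
  Car, Dissatisfied: 134×116/205 = 75.824
  Public transit, Satisfied: 71×89/205 = 30.824
  Public transit, Dissatisfied: 71×116/205 = 40.176
Contributions (O − E)²/E:
  (77 − 58.176)²/58.176 = 6.0909
  (57 − 75.824)²/75.824 = 4.6732
  (12 − 30.824)²/30.824 = 11.4957
  (59 − 40.176)²/40.176 = 8.8198
χ² = 6.0909 + 4.6732 + 11.4957 + 8.8198 = 31.08
df = (2−1)(2−1) = 1. Since 31.08 > 5.024, reject the null hypothesis of independence at α = 0.025.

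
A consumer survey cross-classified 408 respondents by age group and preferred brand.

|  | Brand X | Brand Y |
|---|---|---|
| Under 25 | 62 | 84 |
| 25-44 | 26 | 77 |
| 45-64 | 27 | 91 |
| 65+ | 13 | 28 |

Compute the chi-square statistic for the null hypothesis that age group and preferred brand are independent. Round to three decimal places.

14.096

Row totals: 146, 103, 118, 41. Column totals: 128, 280. Grand total N = 408.
Expected counts (row total × column total / N):
  Under 25, Brand X: 146×128/408 = 45.8039
  Under 25, Brand Y: 146×280/408 = 100.1961
  25-44, Brand X: 103×128/408 = 32.3137
  25-44, Brand Y: 103×280/408 = 70.6863
  45-64, Brand X: 118×128/408 = 37.0196
  45-64, Brand Y: 118×280/408 = 80.9804
  65+, Brand X: 41×128/408 = 12.8627
  65+, Brand Y: 41×280/408 = 28.1373
Contributions (O − E)²/E:
  (62 − 45.8039)²/45.8039 = 5.7269
  (84 − 100.1961)²/100.1961 = 2.6180
  (26 − 32.3137)²/32.3137 = 1.2336
  (77 − 70.6863)²/70.6863 = 0.5639
  (27 − 37.0196)²/37.0196 = 2.7119
  (91 − 80.9804)²/80.9804 = 1.2397
  (13 − 12.8627)²/12.8627 = 0.0015
  (28 − 28.1373)²/28.1373 = 0.0007
χ² = 5.7269 + 2.6180 + 1.2336 + 0.5639 + 2.7119 + 1.2397 + 0.0015 + 0.0007 = 14.096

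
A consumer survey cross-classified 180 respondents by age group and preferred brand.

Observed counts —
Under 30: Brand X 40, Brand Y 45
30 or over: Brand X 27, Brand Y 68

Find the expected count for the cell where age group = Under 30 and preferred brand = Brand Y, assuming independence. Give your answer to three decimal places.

Row total (Under 30) = 85; column total (Brand Y) = 113; grand total N = 180.
Expected count = (row total × column total) / N = 85 × 113 / 180 = 53.361.

53.361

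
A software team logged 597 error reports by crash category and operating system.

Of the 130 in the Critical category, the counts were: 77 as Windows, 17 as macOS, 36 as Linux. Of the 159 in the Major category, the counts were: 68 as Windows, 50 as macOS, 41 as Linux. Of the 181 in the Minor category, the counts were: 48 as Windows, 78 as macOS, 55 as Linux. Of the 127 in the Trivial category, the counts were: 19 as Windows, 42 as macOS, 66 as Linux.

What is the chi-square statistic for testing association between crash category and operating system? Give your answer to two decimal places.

81.87

Row totals: 130, 159, 181, 127. Column totals: 212, 187, 198. Grand total N = 597.
Expected counts (row total × column total / N):
  Critical, Windows: 130×212/597 = 46.164
  Critical, macOS: 130×187/597 = 40.720
  Critical, Linux: 130×198/597 = 43.116
  Major, Windows: 159×212/597 = 56.462
  Major, macOS: 159×187/597 = 49.804
  Major, Linux: 159×198/597 = 52.734
  Minor, Windows: 181×212/597 = 64.275
  Minor, macOS: 181×187/597 = 56.695
  Minor, Linux: 181×198/597 = 60.030
  Trivial, Windows: 127×212/597 = 45.099
  Trivial, macOS: 127×187/597 = 39.781
  Trivial, Linux: 127×198/597 = 42.121
Contributions (O − E)²/E:
  (77 − 46.164)²/46.164 = 20.5974
  (17 − 40.720)²/40.720 = 13.8172
  (36 − 43.116)²/43.116 = 1.1744
  (68 − 56.462)²/56.462 = 2.3578
  (50 − 49.804)²/49.804 = 0.0008
  (41 − 52.734)²/52.734 = 2.6110
  (48 − 64.275)²/64.275 = 4.1210
  (78 − 56.695)²/56.695 = 8.0061
  (55 − 60.030)²/60.030 = 0.4215
  (19 − 45.099)²/45.099 = 15.1036
  (42 − 39.781)²/39.781 = 0.1238
  (66 − 42.121)²/42.121 = 13.5373
χ² = 20.5974 + 13.8172 + 1.1744 + 2.3578 + 0.0008 + 2.6110 + 4.1210 + 8.0061 + 0.4215 + 15.1036 + 0.1238 + 13.5373 = 81.87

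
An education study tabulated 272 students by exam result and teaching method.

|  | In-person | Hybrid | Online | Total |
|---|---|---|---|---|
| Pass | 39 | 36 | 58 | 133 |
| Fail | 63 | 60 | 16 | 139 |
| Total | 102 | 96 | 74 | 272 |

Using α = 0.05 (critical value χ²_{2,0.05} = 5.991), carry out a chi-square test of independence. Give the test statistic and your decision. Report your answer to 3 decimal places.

35.370; reject H₀

Grand total N = 272.
Expected counts (row total × column total / N):
  Pass, In-person: 133×102/272 = 49.8750
  Pass, Hybrid: 133×96/272 = 46.9412
  Pass, Online: 133×74/272 = 36.1838
  Fail, In-person: 139×102/272 = 52.1250
  Fail, Hybrid: 139×96/272 = 49.0588
  Fail, Online: 139×74/272 = 37.8162
Contributions (O − E)²/E:
  (39 − 49.8750)²/49.8750 = 2.3712
  (36 − 46.9412)²/46.9412 = 2.5502
  (58 − 36.1838)²/36.1838 = 13.1536
  (63 − 52.1250)²/52.1250 = 2.2689
  (60 − 49.0588)²/49.0588 = 2.4401
  (16 − 37.8162)²/37.8162 = 12.5858
χ² = 2.3712 + 2.5502 + 13.1536 + 2.2689 + 2.4401 + 12.5858 = 35.370
df = (2−1)(3−1) = 2. Since 35.370 > 5.991, reject the null hypothesis of independence at α = 0.05.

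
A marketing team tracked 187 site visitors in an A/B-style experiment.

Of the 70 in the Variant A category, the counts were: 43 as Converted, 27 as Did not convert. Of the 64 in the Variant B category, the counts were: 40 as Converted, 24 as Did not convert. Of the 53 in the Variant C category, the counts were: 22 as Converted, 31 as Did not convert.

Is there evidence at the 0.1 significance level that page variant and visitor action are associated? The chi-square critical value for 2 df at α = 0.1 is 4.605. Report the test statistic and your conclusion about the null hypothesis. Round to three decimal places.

6.454; reject H₀

Row totals: 70, 64, 53. Column totals: 105, 82. Grand total N = 187.
Expected counts (row total × column total / N):
  Variant A, Converted: 70×105/187 = 39.3048
  Variant A, Did not convert: 70×82/187 = 30.6952
  Variant B, Converted: 64×105/187 = 35.9358
  Variant B, Did not convert: 64×82/187 = 28.0642
  Variant C, Converted: 53×105/187 = 29.7594
  Variant C, Did not convert: 53×82/187 = 23.2406
Contributions (O − E)²/E:
  (43 − 39.3048)²/39.3048 = 0.3474
  (27 − 30.6952)²/30.6952 = 0.4448
  (40 − 35.9358)²/35.9358 = 0.4596
  (24 − 28.0642)²/28.0642 = 0.5886
  (22 − 29.7594)²/29.7594 = 2.0232
  (31 − 23.2406)²/23.2406 = 2.5907
χ² = 0.3474 + 0.4448 + 0.4596 + 0.5886 + 2.0232 + 2.5907 = 6.454
df = (3−1)(2−1) = 2. Since 6.454 > 4.605, reject the null hypothesis of independence at α = 0.1.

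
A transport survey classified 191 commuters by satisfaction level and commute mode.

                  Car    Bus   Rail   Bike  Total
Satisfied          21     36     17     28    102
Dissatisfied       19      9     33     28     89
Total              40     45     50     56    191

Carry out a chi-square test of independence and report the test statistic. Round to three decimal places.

20.631

Grand total N = 191.
Expected counts (row total × column total / N):
  Satisfied, Car: 102×40/191 = 21.3613
  Satisfied, Bus: 102×45/191 = 24.0314
  Satisfied, Rail: 102×50/191 = 26.7016
  Satisfied, Bike: 102×56/191 = 29.9058
  Dissatisfied, Car: 89×40/191 = 18.6387
  Dissatisfied, Bus: 89×45/191 = 20.9686
  Dissatisfied, Rail: 89×50/191 = 23.2984
  Dissatisfied, Bike: 89×56/191 = 26.0942
Contributions (O − E)²/E:
  (21 − 21.3613)²/21.3613 = 0.0061
  (36 − 24.0314)²/24.0314 = 5.9608
  (17 − 26.7016)²/26.7016 = 3.5249
  (28 − 29.9058)²/29.9058 = 0.1215
  (19 − 18.6387)²/18.6387 = 0.0070
  (9 − 20.9686)²/20.9686 = 6.8315
  (33 − 23.2984)²/23.2984 = 4.0398
  (28 − 26.0942)²/26.0942 = 0.1392
χ² = 0.0061 + 5.9608 + 3.5249 + 0.1215 + 0.0070 + 6.8315 + 4.0398 + 0.1392 = 20.631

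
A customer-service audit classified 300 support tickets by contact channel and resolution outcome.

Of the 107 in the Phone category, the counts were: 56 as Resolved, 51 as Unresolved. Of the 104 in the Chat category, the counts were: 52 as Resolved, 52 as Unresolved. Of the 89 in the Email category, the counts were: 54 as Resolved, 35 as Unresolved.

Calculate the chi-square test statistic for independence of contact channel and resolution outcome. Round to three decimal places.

Row totals: 107, 104, 89. Column totals: 162, 138. Grand total N = 300.
Expected counts (row total × column total / N):
  Phone, Resolved: 107×162/300 = 57.7800
  Phone, Unresolved: 107×138/300 = 49.2200
  Chat, Resolved: 104×162/300 = 56.1600
  Chat, Unresolved: 104×138/300 = 47.8400
  Email, Resolved: 89×162/300 = 48.0600
  Email, Unresolved: 89×138/300 = 40.9400
Contributions (O − E)²/E:
  (56 − 57.7800)²/57.7800 = 0.0548
  (51 − 49.2200)²/49.2200 = 0.0644
  (52 − 56.1600)²/56.1600 = 0.3081
  (52 − 47.8400)²/47.8400 = 0.3617
  (54 − 48.0600)²/48.0600 = 0.7342
  (35 − 40.9400)²/40.9400 = 0.8618
χ² = 0.0548 + 0.0644 + 0.3081 + 0.3617 + 0.7342 + 0.8618 = 2.385

2.385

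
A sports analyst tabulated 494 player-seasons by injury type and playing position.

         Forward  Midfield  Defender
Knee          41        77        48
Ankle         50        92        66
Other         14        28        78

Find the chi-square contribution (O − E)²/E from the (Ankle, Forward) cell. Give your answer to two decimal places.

0.76

Row total (Ankle) = 208; column total (Forward) = 105; N = 494.
Expected count E = 208 × 105 / 494 = 44.211.
Contribution = (O − E)²/E = (50 − 44.211)² / 44.211 = 0.76.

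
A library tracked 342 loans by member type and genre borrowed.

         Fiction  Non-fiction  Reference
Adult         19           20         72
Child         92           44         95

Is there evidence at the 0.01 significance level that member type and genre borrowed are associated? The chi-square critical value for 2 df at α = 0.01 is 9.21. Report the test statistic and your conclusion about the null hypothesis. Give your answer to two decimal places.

Row totals: 111, 231. Column totals: 111, 64, 167. Grand total N = 342.
Expected counts (row total × column total / N):
  Adult, Fiction: 111×111/342 = 36.026
  Adult, Non-fiction: 111×64/342 = 20.772
  Adult, Reference: 111×167/342 = 54.202
  Child, Fiction: 231×111/342 = 74.974
  Child, Non-fiction: 231×64/342 = 43.228
  Child, Reference: 231×167/342 = 112.798
Contributions (O − E)²/E:
  (19 − 36.026)²/36.026 = 8.0465
  (20 − 20.772)²/20.772 = 0.0287
  (72 − 54.202)²/54.202 = 5.8442
  (92 − 74.974)²/74.974 = 3.8665
  (44 − 43.228)²/43.228 = 0.0138
  (95 − 112.798)²/112.798 = 2.8083
χ² = 8.0465 + 0.0287 + 5.8442 + 3.8665 + 0.0138 + 2.8083 = 20.61
df = (2−1)(3−1) = 2. Since 20.61 > 9.21, reject the null hypothesis of independence at α = 0.01.

20.61; reject H₀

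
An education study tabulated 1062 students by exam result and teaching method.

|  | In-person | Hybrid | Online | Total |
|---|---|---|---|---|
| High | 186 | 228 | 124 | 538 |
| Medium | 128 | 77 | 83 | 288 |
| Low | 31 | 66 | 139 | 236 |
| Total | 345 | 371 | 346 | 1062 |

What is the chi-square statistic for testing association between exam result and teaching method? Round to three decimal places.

124.384

Grand total N = 1062.
Expected counts (row total × column total / N):
  High, In-person: 538×345/1062 = 174.7740
  High, Hybrid: 538×371/1062 = 187.9454
  High, Online: 538×346/1062 = 175.2806
  Medium, In-person: 288×345/1062 = 93.5593
  Medium, Hybrid: 288×371/1062 = 100.6102
  Medium, Online: 288×346/1062 = 93.8305
  Low, In-person: 236×345/1062 = 76.6667
  Low, Hybrid: 236×371/1062 = 82.4444
  Low, Online: 236×346/1062 = 76.8889
Contributions (O − E)²/E:
  (186 − 174.7740)²/174.7740 = 0.7211
  (228 − 187.9454)²/187.9454 = 8.5364
  (124 − 175.2806)²/175.2806 = 15.0028
  (128 − 93.5593)²/93.5593 = 12.6782
  (77 − 100.6102)²/100.6102 = 5.5406
  (83 − 93.8305)²/93.8305 = 1.2501
  (31 − 76.6667)²/76.6667 = 27.2015
  (66 − 82.4444)²/82.4444 = 3.2800
  (139 − 76.8889)²/76.8889 = 50.1735
χ² = 0.7211 + 8.5364 + 15.0028 + 12.6782 + 5.5406 + 1.2501 + 27.2015 + 3.2800 + 50.1735 = 124.384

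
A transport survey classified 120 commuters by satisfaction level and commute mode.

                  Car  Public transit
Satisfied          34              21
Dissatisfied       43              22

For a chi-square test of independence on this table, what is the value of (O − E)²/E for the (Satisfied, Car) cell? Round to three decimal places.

0.047

Row total (Satisfied) = 55; column total (Car) = 77; N = 120.
Expected count E = 55 × 77 / 120 = 35.2917.
Contribution = (O − E)²/E = (34 − 35.2917)² / 35.2917 = 0.047.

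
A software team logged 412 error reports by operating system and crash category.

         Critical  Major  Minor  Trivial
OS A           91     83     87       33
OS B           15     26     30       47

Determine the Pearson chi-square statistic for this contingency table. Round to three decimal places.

Row totals: 294, 118. Column totals: 106, 109, 117, 80. Grand total N = 412.
Expected counts (row total × column total / N):
  OS A, Critical: 294×106/412 = 75.6408
  OS A, Major: 294×109/412 = 77.7816
  OS A, Minor: 294×117/412 = 83.4903
  OS A, Trivial: 294×80/412 = 57.0874
  OS B, Critical: 118×106/412 = 30.3592
  OS B, Major: 118×109/412 = 31.2184
  OS B, Minor: 118×117/412 = 33.5097
  OS B, Trivial: 118×80/412 = 22.9126
Contributions (O − E)²/E:
  (91 − 75.6408)²/75.6408 = 3.1188
  (83 − 77.7816)²/77.7816 = 0.3501
  (87 − 83.4903)²/83.4903 = 0.1475
  (33 − 57.0874)²/57.0874 = 10.1634
  (15 − 30.3592)²/30.3592 = 7.7705
  (26 − 31.2184)²/31.2184 = 0.8723
  (30 − 33.5097)²/33.5097 = 0.3676
  (47 − 22.9126)²/22.9126 = 25.3224
χ² = 3.1188 + 0.3501 + 0.1475 + 10.1634 + 7.7705 + 0.8723 + 0.3676 + 25.3224 = 48.113

48.113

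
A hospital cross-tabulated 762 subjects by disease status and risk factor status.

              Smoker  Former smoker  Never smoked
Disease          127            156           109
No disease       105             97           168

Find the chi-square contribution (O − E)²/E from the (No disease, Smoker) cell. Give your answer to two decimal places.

Row total (No disease) = 370; column total (Smoker) = 232; N = 762.
Expected count E = 370 × 232 / 762 = 112.6509.
Contribution = (O − E)²/E = (105 − 112.6509)² / 112.6509 = 0.52.

0.52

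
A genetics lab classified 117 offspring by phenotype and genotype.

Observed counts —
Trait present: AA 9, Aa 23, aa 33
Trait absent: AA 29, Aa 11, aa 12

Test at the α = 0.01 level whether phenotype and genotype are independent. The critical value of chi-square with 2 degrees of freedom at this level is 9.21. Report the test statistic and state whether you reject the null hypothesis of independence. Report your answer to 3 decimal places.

23.406; reject H₀

Row totals: 65, 52. Column totals: 38, 34, 45. Grand total N = 117.
Expected counts (row total × column total / N):
  Trait present, AA: 65×38/117 = 21.1111
  Trait present, Aa: 65×34/117 = 18.8889
  Trait present, aa: 65×45/117 = 25.0000
  Trait absent, AA: 52×38/117 = 16.8889
  Trait absent, Aa: 52×34/117 = 15.1111
  Trait absent, aa: 52×45/117 = 20.0000
Contributions (O − E)²/E:
  (9 − 21.1111)²/21.1111 = 6.9479
  (23 − 18.8889)²/18.8889 = 0.8948
  (33 − 25.0000)²/25.0000 = 2.5600
  (29 − 16.8889)²/16.8889 = 8.6849
  (11 − 15.1111)²/15.1111 = 1.1185
  (12 − 20.0000)²/20.0000 = 3.2000
χ² = 6.9479 + 0.8948 + 2.5600 + 8.6849 + 1.1185 + 3.2000 = 23.406
df = (2−1)(3−1) = 2. Since 23.406 > 9.21, reject the null hypothesis of independence at α = 0.01.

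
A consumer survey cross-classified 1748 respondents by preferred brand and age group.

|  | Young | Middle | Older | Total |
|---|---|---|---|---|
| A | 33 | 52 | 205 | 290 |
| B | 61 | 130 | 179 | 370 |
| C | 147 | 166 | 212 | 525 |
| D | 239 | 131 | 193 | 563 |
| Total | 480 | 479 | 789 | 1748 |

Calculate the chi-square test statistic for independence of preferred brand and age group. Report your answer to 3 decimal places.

Grand total N = 1748.
Expected counts (row total × column total / N):
  A, Young: 290×480/1748 = 79.6339
  A, Middle: 290×479/1748 = 79.4680
  A, Older: 290×789/1748 = 130.8982
  B, Young: 370×480/1748 = 101.6018
  B, Middle: 370×479/1748 = 101.3902
  B, Older: 370×789/1748 = 167.0080
  C, Young: 525×480/1748 = 144.1648
  C, Middle: 525×479/1748 = 143.8644
  C, Older: 525×789/1748 = 236.9708
  D, Young: 563×480/1748 = 154.5995
  D, Middle: 563×479/1748 = 154.2775
  D, Older: 563×789/1748 = 254.1230
Contributions (O − E)²/E:
  (33 − 79.6339)²/79.6339 = 27.3090
  (52 − 79.4680)²/79.4680 = 9.4943
  (205 − 130.8982)²/130.8982 = 41.9492
  (61 − 101.6018)²/101.6018 = 16.2252
  (130 − 101.3902)²/101.3902 = 8.0730
  (179 − 167.0080)²/167.0080 = 0.8611
  (147 − 144.1648)²/144.1648 = 0.0558
  (166 − 143.8644)²/143.8644 = 3.4059
  (212 − 236.9708)²/236.9708 = 2.6313
  (239 − 154.5995)²/154.5995 = 46.0768
  (131 − 154.2775)²/154.2775 = 3.5121
  (193 − 254.1230)²/254.1230 = 14.7016
χ² = 27.3090 + 9.4943 + 41.9492 + 16.2252 + 8.0730 + 0.8611 + 0.0558 + 3.4059 + 2.6313 + 46.0768 + 3.5121 + 14.7016 = 174.295

174.295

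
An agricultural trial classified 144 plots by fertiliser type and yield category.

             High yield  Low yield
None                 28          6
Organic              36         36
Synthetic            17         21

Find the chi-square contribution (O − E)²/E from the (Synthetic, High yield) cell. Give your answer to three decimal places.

Row total (Synthetic) = 38; column total (High yield) = 81; N = 144.
Expected count E = 38 × 81 / 144 = 21.3750.
Contribution = (O − E)²/E = (17 − 21.3750)² / 21.3750 = 0.895.

0.895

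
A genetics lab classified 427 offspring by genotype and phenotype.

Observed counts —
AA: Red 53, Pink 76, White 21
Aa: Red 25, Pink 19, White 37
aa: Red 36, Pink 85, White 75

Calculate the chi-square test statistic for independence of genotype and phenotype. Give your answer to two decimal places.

42.02

Row totals: 150, 81, 196. Column totals: 114, 180, 133. Grand total N = 427.
Expected counts (row total × column total / N):
  AA, Red: 150×114/427 = 40.0468
  AA, Pink: 150×180/427 = 63.2319
  AA, White: 150×133/427 = 46.7213
  Aa, Red: 81×114/427 = 21.6253
  Aa, Pink: 81×180/427 = 34.1452
  Aa, White: 81×133/427 = 25.2295
  aa, Red: 196×114/427 = 52.3279
  aa, Pink: 196×180/427 = 82.6230
  aa, White: 196×133/427 = 61.0492
Contributions (O − E)²/E:
  (53 − 40.0468)²/40.0468 = 4.1897
  (76 − 63.2319)²/63.2319 = 2.5782
  (21 − 46.7213)²/46.7213 = 14.1602
  (25 − 21.6253)²/21.6253 = 0.5266
  (19 − 34.1452)²/34.1452 = 6.7177
  (37 − 25.2295)²/25.2295 = 5.4914
  (36 − 52.3279)²/52.3279 = 5.0948
  (85 − 82.6230)²/82.6230 = 0.0684
  (75 − 61.0492)²/61.0492 = 3.1880
χ² = 4.1897 + 2.5782 + 14.1602 + 0.5266 + 6.7177 + 5.4914 + 5.0948 + 0.0684 + 3.1880 = 42.02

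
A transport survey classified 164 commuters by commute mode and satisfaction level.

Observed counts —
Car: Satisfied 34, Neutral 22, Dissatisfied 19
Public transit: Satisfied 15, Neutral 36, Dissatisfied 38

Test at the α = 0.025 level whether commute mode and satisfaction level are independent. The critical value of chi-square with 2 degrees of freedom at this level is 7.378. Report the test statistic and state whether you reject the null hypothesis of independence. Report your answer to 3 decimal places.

Row totals: 75, 89. Column totals: 49, 58, 57. Grand total N = 164.
Expected counts (row total × column total / N):
  Car, Satisfied: 75×49/164 = 22.40854
  Car, Neutral: 75×58/164 = 26.52439
  Car, Dissatisfied: 75×57/164 = 26.06707
  Public transit, Satisfied: 89×49/164 = 26.59146
  Public transit, Neutral: 89×58/164 = 31.47561
  Public transit, Dissatisfied: 89×57/164 = 30.93293
Contributions (O − E)²/E:
  (34 − 22.40854)²/22.40854 = 5.9960
  (22 − 26.52439)²/26.52439 = 0.7717
  (19 − 26.06707)²/26.06707 = 1.9160
  (15 − 26.59146)²/26.59146 = 5.0528
  (36 − 31.47561)²/31.47561 = 0.6503
  (38 − 30.93293)²/30.93293 = 1.6146
χ² = 5.9960 + 0.7717 + 1.9160 + 5.0528 + 0.6503 + 1.6146 = 16.001
df = (2−1)(3−1) = 2. Since 16.001 > 7.378, reject the null hypothesis of independence at α = 0.025.

16.001; reject H₀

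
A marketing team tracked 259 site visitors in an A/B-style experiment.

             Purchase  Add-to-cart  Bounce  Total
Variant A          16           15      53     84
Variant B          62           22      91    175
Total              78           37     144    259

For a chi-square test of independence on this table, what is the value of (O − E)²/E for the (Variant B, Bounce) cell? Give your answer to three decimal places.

Row total (Variant B) = 175; column total (Bounce) = 144; N = 259.
Expected count E = 175 × 144 / 259 = 97.2973.
Contribution = (O − E)²/E = (91 − 97.2973)² / 97.2973 = 0.408.

0.408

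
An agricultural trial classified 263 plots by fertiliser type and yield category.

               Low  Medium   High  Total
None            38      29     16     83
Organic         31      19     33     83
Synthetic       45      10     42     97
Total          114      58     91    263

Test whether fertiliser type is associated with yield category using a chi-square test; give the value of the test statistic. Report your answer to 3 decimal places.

21.745

Grand total N = 263.
Expected counts (row total × column total / N):
  None, Low: 83×114/263 = 35.9772
  None, Medium: 83×58/263 = 18.3042
  None, High: 83×91/263 = 28.7186
  Organic, Low: 83×114/263 = 35.9772
  Organic, Medium: 83×58/263 = 18.3042
  Organic, High: 83×91/263 = 28.7186
  Synthetic, Low: 97×114/263 = 42.0456
  Synthetic, Medium: 97×58/263 = 21.3916
  Synthetic, High: 97×91/263 = 33.5627
Contributions (O − E)²/E:
  (38 − 35.9772)²/35.9772 = 0.1137
  (29 − 18.3042)²/18.3042 = 6.2499
  (16 − 28.7186)²/28.7186 = 5.6327
  (31 − 35.9772)²/35.9772 = 0.6886
  (19 − 18.3042)²/18.3042 = 0.0264
  (33 − 28.7186)²/28.7186 = 0.6383
  (45 − 42.0456)²/42.0456 = 0.2076
  (10 − 21.3916)²/21.3916 = 6.0663
  (42 − 33.5627)²/33.5627 = 2.1210
χ² = 0.1137 + 6.2499 + 5.6327 + 0.6886 + 0.0264 + 0.6383 + 0.2076 + 6.0663 + 2.1210 = 21.745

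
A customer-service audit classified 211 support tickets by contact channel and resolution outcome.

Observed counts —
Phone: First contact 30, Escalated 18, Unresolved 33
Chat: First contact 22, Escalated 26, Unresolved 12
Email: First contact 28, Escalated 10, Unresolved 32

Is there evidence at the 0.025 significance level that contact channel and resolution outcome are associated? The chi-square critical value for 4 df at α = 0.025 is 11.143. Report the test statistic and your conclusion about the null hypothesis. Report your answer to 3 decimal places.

17.860; reject H₀

Row totals: 81, 60, 70. Column totals: 80, 54, 77. Grand total N = 211.
Expected counts (row total × column total / N):
  Phone, First contact: 81×80/211 = 30.7109
  Phone, Escalated: 81×54/211 = 20.7299
  Phone, Unresolved: 81×77/211 = 29.5592
  Chat, First contact: 60×80/211 = 22.7488
  Chat, Escalated: 60×54/211 = 15.3555
  Chat, Unresolved: 60×77/211 = 21.8957
  Email, First contact: 70×80/211 = 26.5403
  Email, Escalated: 70×54/211 = 17.9147
  Email, Unresolved: 70×77/211 = 25.5450
Contributions (O − E)²/E:
  (30 − 30.7109)²/30.7109 = 0.0165
  (18 − 20.7299)²/20.7299 = 0.3595
  (33 − 29.5592)²/29.5592 = 0.4005
  (22 − 22.7488)²/22.7488 = 0.0246
  (26 − 15.3555)²/15.3555 = 7.3788
  (12 − 21.8957)²/21.8957 = 4.4723
  (28 − 26.5403)²/26.5403 = 0.0803
  (10 − 17.9147)²/17.9147 = 3.4967
  (32 − 25.5450)²/25.5450 = 1.6311
χ² = 0.0165 + 0.3595 + 0.4005 + 0.0246 + 7.3788 + 4.4723 + 0.0803 + 3.4967 + 1.6311 = 17.860
df = (3−1)(3−1) = 4. Since 17.860 > 11.143, reject the null hypothesis of independence at α = 0.025.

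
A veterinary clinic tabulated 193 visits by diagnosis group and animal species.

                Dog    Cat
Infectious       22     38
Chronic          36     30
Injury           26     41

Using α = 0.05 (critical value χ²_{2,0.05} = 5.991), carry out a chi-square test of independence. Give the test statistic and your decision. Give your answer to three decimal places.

5.016; fail to reject H₀

Row totals: 60, 66, 67. Column totals: 84, 109. Grand total N = 193.
Expected counts (row total × column total / N):
  Infectious, Dog: 60×84/193 = 26.1140
  Infectious, Cat: 60×109/193 = 33.8860
  Chronic, Dog: 66×84/193 = 28.7254
  Chronic, Cat: 66×109/193 = 37.2746
  Injury, Dog: 67×84/193 = 29.1606
  Injury, Cat: 67×109/193 = 37.8394
Contributions (O − E)²/E:
  (22 − 26.1140)²/26.1140 = 0.6481
  (38 − 33.8860)²/33.8860 = 0.4995
  (36 − 28.7254)²/28.7254 = 1.8423
  (30 − 37.2746)²/37.2746 = 1.4197
  (26 − 29.1606)²/29.1606 = 0.3426
  (41 − 37.8394)²/37.8394 = 0.2640
χ² = 0.6481 + 0.4995 + 1.8423 + 1.4197 + 0.3426 + 0.2640 = 5.016
df = (3−1)(2−1) = 2. Since 5.016 < 5.991, fail to reject the null hypothesis of independence at α = 0.05.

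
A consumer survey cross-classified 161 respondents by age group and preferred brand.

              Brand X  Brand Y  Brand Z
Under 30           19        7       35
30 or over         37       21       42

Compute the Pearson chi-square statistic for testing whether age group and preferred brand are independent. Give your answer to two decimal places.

4.22

Row totals: 61, 100. Column totals: 56, 28, 77. Grand total N = 161.
Expected counts (row total × column total / N):
  Under 30, Brand X: 61×56/161 = 21.217
  Under 30, Brand Y: 61×28/161 = 10.609
  Under 30, Brand Z: 61×77/161 = 29.174
  30 or over, Brand X: 100×56/161 = 34.783
  30 or over, Brand Y: 100×28/161 = 17.391
  30 or over, Brand Z: 100×77/161 = 47.826
Contributions (O − E)²/E:
  (19 − 21.217)²/21.217 = 0.2317
  (7 − 10.609)²/10.609 = 1.2277
  (35 − 29.174)²/29.174 = 1.1634
  (37 − 34.783)²/34.783 = 0.1413
  (21 − 17.391)²/17.391 = 0.7489
  (42 − 47.826)²/47.826 = 0.7097
χ² = 0.2317 + 1.2277 + 1.1634 + 0.1413 + 0.7489 + 0.7097 = 4.22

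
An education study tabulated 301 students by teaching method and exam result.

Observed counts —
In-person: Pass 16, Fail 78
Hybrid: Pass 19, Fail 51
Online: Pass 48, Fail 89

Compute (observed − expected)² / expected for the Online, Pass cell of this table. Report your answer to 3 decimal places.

Row total (Online) = 137; column total (Pass) = 83; N = 301.
Expected count E = 137 × 83 / 301 = 37.7774.
Contribution = (O − E)²/E = (48 − 37.7774)² / 37.7774 = 2.766.

2.766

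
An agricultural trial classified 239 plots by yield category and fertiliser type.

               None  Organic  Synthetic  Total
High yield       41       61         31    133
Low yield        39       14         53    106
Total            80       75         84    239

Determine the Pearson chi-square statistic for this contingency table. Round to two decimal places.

32.63

Grand total N = 239.
Expected counts (row total × column total / N):
  High yield, None: 133×80/239 = 44.519
  High yield, Organic: 133×75/239 = 41.736
  High yield, Synthetic: 133×84/239 = 46.745
  Low yield, None: 106×80/239 = 35.481
  Low yield, Organic: 106×75/239 = 33.264
  Low yield, Synthetic: 106×84/239 = 37.255
Contributions (O − E)²/E:
  (41 − 44.519)²/44.519 = 0.2782
  (61 − 41.736)²/41.736 = 8.8916
  (31 − 46.745)²/46.745 = 5.3033
  (39 − 35.481)²/35.481 = 0.3490
  (14 − 33.264)²/33.264 = 11.1563
  (53 − 37.255)²/37.255 = 6.6543
χ² = 0.2782 + 8.8916 + 5.3033 + 0.3490 + 11.1563 + 6.6543 = 32.63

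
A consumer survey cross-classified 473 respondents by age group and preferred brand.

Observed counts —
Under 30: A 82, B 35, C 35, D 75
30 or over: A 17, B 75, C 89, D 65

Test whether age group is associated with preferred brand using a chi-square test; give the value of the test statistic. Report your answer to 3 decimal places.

80.820

Row totals: 227, 246. Column totals: 99, 110, 124, 140. Grand total N = 473.
Expected counts (row total × column total / N):
  Under 30, A: 227×99/473 = 47.5116
  Under 30, B: 227×110/473 = 52.7907
  Under 30, C: 227×124/473 = 59.5095
  Under 30, D: 227×140/473 = 67.1882
  30 or over, A: 246×99/473 = 51.4884
  30 or over, B: 246×110/473 = 57.2093
  30 or over, C: 246×124/473 = 64.4905
  30 or over, D: 246×140/473 = 72.8118
Contributions (O − E)²/E:
  (82 − 47.5116)²/47.5116 = 25.0349
  (35 − 52.7907)²/52.7907 = 5.9955
  (35 − 59.5095)²/59.5095 = 10.0944
  (75 − 67.1882)²/67.1882 = 0.9083
  (17 − 51.4884)²/51.4884 = 23.1013
  (75 − 57.2093)²/57.2093 = 5.5325
  (89 − 64.4905)²/64.4905 = 9.3148
  (65 − 72.8118)²/72.8118 = 0.8381
χ² = 25.0349 + 5.9955 + 10.0944 + 0.9083 + 23.1013 + 5.5325 + 9.3148 + 0.8381 = 80.820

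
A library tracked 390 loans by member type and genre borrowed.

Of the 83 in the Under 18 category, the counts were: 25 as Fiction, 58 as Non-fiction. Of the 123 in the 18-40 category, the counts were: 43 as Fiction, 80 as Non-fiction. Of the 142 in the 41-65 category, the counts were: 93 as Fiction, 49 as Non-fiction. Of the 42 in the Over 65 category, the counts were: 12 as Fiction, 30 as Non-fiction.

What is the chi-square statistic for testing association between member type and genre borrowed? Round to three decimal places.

Row totals: 83, 123, 142, 42. Column totals: 173, 217. Grand total N = 390.
Expected counts (row total × column total / N):
  Under 18, Fiction: 83×173/390 = 36.8179
  Under 18, Non-fiction: 83×217/390 = 46.1821
  18-40, Fiction: 123×173/390 = 54.5615
  18-40, Non-fiction: 123×217/390 = 68.4385
  41-65, Fiction: 142×173/390 = 62.9897
  41-65, Non-fiction: 142×217/390 = 79.0103
  Over 65, Fiction: 42×173/390 = 18.6308
  Over 65, Non-fiction: 42×217/390 = 23.3692
Contributions (O − E)²/E:
  (25 − 36.8179)²/36.8179 = 3.7933
  (58 − 46.1821)²/46.1821 = 3.0242
  (43 − 54.5615)²/54.5615 = 2.4499
  (80 − 68.4385)²/68.4385 = 1.9531
  (93 − 62.9897)²/62.9897 = 14.2979
  (49 − 79.0103)²/79.0103 = 11.3987
  (12 − 18.6308)²/18.6308 = 2.3599
  (30 − 23.3692)²/23.3692 = 1.8814
χ² = 3.7933 + 3.0242 + 2.4499 + 1.9531 + 14.2979 + 11.3987 + 2.3599 + 1.8814 = 41.158

41.158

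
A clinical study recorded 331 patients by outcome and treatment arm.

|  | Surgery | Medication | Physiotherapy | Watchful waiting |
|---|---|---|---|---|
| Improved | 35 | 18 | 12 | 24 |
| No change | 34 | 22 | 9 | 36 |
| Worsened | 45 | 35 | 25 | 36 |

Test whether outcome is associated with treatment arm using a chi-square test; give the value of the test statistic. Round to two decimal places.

Row totals: 89, 101, 141. Column totals: 114, 75, 46, 96. Grand total N = 331.
Expected counts (row total × column total / N):
  Improved, Surgery: 89×114/331 = 30.653
  Improved, Medication: 89×75/331 = 20.166
  Improved, Physiotherapy: 89×46/331 = 12.369
  Improved, Watchful waiting: 89×96/331 = 25.813
  No change, Surgery: 101×114/331 = 34.785
  No change, Medication: 101×75/331 = 22.885
  No change, Physiotherapy: 101×46/331 = 14.036
  No change, Watchful waiting: 101×96/331 = 29.293
  Worsened, Surgery: 141×114/331 = 48.562
  Worsened, Medication: 141×75/331 = 31.949
  Worsened, Physiotherapy: 141×46/331 = 19.595
  Worsened, Watchful waiting: 141×96/331 = 40.894
Contributions (O − E)²/E:
  (35 − 30.653)²/30.653 = 0.6165
  (18 − 20.166)²/20.166 = 0.2326
  (12 − 12.369)²/12.369 = 0.0110
  (24 − 25.813)²/25.813 = 0.1273
  (34 − 34.785)²/34.785 = 0.0177
  (22 − 22.885)²/22.885 = 0.0342
  (9 − 14.036)²/14.036 = 1.8069
  (36 − 29.293)²/29.293 = 1.5357
  (45 − 48.562)²/48.562 = 0.2613
  (35 − 31.949)²/31.949 = 0.2914
  (25 − 19.595)²/19.595 = 1.4909
  (36 − 40.894)²/40.894 = 0.5857
χ² = 0.6165 + 0.2326 + 0.0110 + 0.1273 + 0.0177 + 0.0342 + 1.8069 + 1.5357 + 0.2613 + 0.2914 + 1.4909 + 0.5857 = 7.01

7.01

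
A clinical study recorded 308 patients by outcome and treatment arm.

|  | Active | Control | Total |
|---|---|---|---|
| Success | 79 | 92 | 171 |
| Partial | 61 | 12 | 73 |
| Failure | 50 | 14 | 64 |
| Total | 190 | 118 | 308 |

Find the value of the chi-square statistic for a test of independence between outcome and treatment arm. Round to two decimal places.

39.45

Grand total N = 308.
Expected counts (row total × column total / N):
  Success, Active: 171×190/308 = 105.487
  Success, Control: 171×118/308 = 65.513
  Partial, Active: 73×190/308 = 45.032
  Partial, Control: 73×118/308 = 27.968
  Failure, Active: 64×190/308 = 39.481
  Failure, Control: 64×118/308 = 24.519
Contributions (O − E)²/E:
  (79 − 105.487)²/105.487 = 6.6507
  (92 − 65.513)²/65.513 = 10.7087
  (61 − 45.032)²/45.032 = 5.6621
  (12 − 27.968)²/27.968 = 9.1167
  (50 − 39.481)²/39.481 = 2.8026
  (14 − 24.519)²/24.519 = 4.5128
χ² = 6.6507 + 10.7087 + 5.6621 + 9.1167 + 2.8026 + 4.5128 = 39.45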